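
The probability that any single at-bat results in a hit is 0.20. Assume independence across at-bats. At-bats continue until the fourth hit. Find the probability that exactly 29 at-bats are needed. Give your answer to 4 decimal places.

Y = trial on which the fourth success occurs; negative binomial, r=4, p=0.20.
P(Y=29) = C(28,3) · p^4 · (1−p)^25
= 3276 · 0.0016 · 0.0037779 = 0.019802

0.0198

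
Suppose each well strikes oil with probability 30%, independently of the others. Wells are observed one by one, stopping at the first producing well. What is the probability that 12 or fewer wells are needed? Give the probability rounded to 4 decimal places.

Y = number of wells to the first success; geometric, p = 0.30.
P(Y ≤ 12) = 1 − (1−p)^12 = 1 − 0.013841 = 0.986159

0.9862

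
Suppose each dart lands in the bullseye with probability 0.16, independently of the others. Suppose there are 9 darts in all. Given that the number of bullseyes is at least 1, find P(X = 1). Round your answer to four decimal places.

X ~ Binomial(9, 0.16). Want P(X=1 | X≥1) = P(X=1) / P(X≥1).
P(X=1) = C(9,1)·0.16^1·0.84^8 = 0.356941
P(X≥1) = 1 − 0.208216 = 0.791784
Ratio = 0.356941 / 0.791784 = 0.450806

0.4508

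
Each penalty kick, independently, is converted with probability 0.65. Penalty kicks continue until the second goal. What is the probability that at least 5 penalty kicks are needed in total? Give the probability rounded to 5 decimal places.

Needing more than 4 penalty kicks ⇔ fewer than 2 successes in the first 4. With X ~ Binomial(4, 0.65), P(Y > 4) = P(X ≤ 1).
  k=0: C(4,0)·0.65^0·0.35^4 = 0.0150063
  k=1: C(4,1)·0.65^1·0.35^3 = 0.1114750
P(X ≤ 1) = 0.1264812

0.12648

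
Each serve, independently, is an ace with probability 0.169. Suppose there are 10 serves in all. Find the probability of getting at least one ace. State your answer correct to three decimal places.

P(at least one) = 1 − P(none) = 1 − (1 − 0.169)^10
= 1 − 0.15704 = 0.84296

0.843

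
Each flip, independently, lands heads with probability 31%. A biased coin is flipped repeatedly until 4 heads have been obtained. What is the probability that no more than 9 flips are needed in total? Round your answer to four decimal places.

0.2935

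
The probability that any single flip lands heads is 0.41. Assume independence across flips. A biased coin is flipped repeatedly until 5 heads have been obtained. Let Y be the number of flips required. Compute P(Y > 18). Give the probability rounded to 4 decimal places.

0.0807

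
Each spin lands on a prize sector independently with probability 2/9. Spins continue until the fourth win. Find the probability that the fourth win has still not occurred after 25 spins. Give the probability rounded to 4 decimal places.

Needing more than 25 spins ⇔ fewer than 4 successes in the first 25. With X ~ Binomial(25, 0.222222), P(Y > 25) = P(X ≤ 3).
  k=0: C(25,0)·0.222222^0·0.777778^25 = 0.001868
  k=1: C(25,1)·0.222222^1·0.777778^24 = 0.013343
  k=2: C(25,2)·0.222222^2·0.777778^23 = 0.045748
  k=3: C(25,3)·0.222222^3·0.777778^22 = 0.100210
P(X ≤ 3) = 0.161170

0.1612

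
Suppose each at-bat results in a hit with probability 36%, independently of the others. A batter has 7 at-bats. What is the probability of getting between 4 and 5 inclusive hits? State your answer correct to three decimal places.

0.206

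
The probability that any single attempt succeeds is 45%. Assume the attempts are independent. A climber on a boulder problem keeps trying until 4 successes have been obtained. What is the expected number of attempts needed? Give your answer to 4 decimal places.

8.8889

Y = total attempts until the fourth success; negative binomial with r=4, p=0.45.
E[Y] = r / p = 4 / 0.45 = 8.888889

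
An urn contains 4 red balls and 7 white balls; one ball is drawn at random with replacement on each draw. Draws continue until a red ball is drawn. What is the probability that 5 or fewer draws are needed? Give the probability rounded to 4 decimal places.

0.8956

Y = number of draws to the first success; geometric, p = 0.363636.
P(Y ≤ 5) = 1 − (1−p)^5 = 1 − 0.104358 = 0.895642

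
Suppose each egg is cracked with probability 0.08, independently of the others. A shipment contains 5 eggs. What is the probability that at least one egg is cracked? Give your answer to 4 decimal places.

P(at least one) = 1 − P(none) = 1 − (1 − 0.08)^5
= 1 − 0.659082 = 0.340918

0.3409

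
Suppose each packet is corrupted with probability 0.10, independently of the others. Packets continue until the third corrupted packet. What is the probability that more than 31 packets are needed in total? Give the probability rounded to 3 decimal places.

0.389

Needing more than 31 packets ⇔ fewer than 3 successes in the first 31. With X ~ Binomial(31, 0.10), P(Y > 31) = P(X ≤ 2).
  k=0: C(31,0)·0.10^0·0.90^31 = 0.03815
  k=1: C(31,1)·0.10^1·0.90^30 = 0.13141
  k=2: C(31,2)·0.10^2·0.90^29 = 0.21902
P(X ≤ 2) = 0.38859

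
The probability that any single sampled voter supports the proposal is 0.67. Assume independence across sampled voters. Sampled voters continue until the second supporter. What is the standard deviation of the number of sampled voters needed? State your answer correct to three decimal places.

1.213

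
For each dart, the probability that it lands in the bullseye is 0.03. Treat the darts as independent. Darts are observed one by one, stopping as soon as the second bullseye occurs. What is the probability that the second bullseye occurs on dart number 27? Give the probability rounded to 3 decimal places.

Y = trial on which the second success occurs; negative binomial, r=2, p=0.03.
P(Y=27) = C(26,1) · p^2 · (1−p)^25
= 26 · 0.0009 · 0.46697 = 0.01093

0.011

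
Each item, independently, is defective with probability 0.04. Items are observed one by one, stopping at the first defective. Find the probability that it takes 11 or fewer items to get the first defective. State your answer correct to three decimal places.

Y = number of items to the first success; geometric, p = 0.04.
P(Y ≤ 11) = 1 − (1−p)^11 = 1 − 0.63824 = 0.36176

0.362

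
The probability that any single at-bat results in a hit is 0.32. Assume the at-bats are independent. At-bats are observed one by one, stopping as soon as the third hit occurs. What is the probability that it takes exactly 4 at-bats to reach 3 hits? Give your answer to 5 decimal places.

Y = trial on which the third success occurs; negative binomial, r=3, p=0.32.
P(Y=4) = C(3,2) · p^3 · (1−p)^1
= 3 · 0.032768 · 0.68 = 0.0668467

0.06685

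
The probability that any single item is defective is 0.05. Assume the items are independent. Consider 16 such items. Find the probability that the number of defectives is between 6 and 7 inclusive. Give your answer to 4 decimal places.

0.0001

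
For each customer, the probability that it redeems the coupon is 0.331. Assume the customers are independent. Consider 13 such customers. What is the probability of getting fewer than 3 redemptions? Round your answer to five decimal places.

0.14263

X ~ Binomial(13, 0.331); P(X ≤ 2) = Σ C(13,k) p^k (1−p)^(13−k) over k:
  k=0: C(13,0)·0.331^0·0.669^13 = 0.0053770
  k=1: C(13,1)·0.331^1·0.669^12 = 0.0345848
  k=2: C(13,2)·0.331^2·0.669^11 = 0.1026687
Total = 0.1426304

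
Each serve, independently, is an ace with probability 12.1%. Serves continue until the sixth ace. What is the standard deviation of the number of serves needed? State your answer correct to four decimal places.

Y = total serves until the sixth success; negative binomial with r=6, p=0.121.
SD(Y) = √[r(1−p)/p²] = √(360.221296) = 18.979497

18.9795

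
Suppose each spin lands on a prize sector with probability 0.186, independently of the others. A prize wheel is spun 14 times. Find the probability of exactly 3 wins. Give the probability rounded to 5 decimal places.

0.24351

X ~ Binomial(n=14, p=0.186).
P(X=3) = C(14,3) · p^3 · (1−p)^11
= 364 · 0.0064349 · 0.10396 = 0.2435054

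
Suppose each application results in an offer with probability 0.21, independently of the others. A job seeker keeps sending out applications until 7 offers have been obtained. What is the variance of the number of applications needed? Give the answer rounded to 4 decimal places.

125.3968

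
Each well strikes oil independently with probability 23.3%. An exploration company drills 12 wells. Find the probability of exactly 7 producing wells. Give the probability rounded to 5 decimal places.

0.00784

X ~ Binomial(n=12, p=0.233).
P(X=7) = C(12,7) · p^7 · (1−p)^5
= 792 · 3.7281e-05 · 0.26545 = 0.0078378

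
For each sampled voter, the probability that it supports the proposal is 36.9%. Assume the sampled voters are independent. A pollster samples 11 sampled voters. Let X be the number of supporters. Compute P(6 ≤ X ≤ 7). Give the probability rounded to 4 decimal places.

X ~ Binomial(11, 0.369); P(6 ≤ X ≤ 7) = Σ C(11,k) p^k (1−p)^(11−k) over k:
  k=6: C(11,6)·0.369^6·0.631^5 = 0.116667
  k=7: C(11,7)·0.369^7·0.631^4 = 0.048732
Total = 0.165399

0.1654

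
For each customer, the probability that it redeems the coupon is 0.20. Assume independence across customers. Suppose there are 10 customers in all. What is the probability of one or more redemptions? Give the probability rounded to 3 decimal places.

P(at least one) = 1 − P(none) = 1 − (1 − 0.20)^10
= 1 − 0.10737 = 0.89263

0.893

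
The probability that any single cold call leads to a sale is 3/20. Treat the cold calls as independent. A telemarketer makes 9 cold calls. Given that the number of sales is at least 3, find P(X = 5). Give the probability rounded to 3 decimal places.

0.035

X ~ Binomial(9, 0.15). Want P(X=5 | X≥3) = P(X=5) / P(X≥3).
P(X=5) = C(9,5)·0.15^5·0.85^4 = 0.00499
P(X≥3) = 1 − 0.23162 − 0.36786 − 0.25967 = 0.14085
Ratio = 0.00499 / 0.14085 = 0.03546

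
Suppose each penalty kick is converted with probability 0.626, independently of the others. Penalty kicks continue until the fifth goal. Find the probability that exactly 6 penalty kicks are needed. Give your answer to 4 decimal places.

0.1798

Y = trial on which the fifth success occurs; negative binomial, r=5, p=0.626.
P(Y=6) = C(5,4) · p^5 · (1−p)^1
= 5 · 0.096133 · 0.374 = 0.179768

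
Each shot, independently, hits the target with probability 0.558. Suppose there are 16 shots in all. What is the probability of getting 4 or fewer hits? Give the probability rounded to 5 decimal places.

X ~ Binomial(16, 0.558); P(X ≤ 4) = Σ C(16,k) p^k (1−p)^(16−k) over k:
  k=0: C(16,0)·0.558^0·0.442^16 = 0.0000021
  k=1: C(16,1)·0.558^1·0.442^15 = 0.0000429
  k=2: C(16,2)·0.558^2·0.442^14 = 0.0004058
  k=3: C(16,3)·0.558^3·0.442^13 = 0.0023910
  k=4: C(16,4)·0.558^4·0.442^12 = 0.0098101
Total = 0.0126520

0.01265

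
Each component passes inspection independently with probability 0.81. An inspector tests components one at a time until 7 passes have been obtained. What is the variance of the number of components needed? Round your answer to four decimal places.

2.0271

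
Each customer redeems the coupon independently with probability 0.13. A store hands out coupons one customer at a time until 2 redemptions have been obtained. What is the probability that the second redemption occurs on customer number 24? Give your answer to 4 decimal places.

0.0182

Y = trial on which the second success occurs; negative binomial, r=2, p=0.13.
P(Y=24) = C(23,1) · p^2 · (1−p)^22
= 23 · 0.0169 · 0.046711 = 0.018157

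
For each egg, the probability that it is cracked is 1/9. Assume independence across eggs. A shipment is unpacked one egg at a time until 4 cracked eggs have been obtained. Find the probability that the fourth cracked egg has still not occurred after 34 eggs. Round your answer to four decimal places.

Needing more than 34 eggs ⇔ fewer than 4 successes in the first 34. With X ~ Binomial(34, 0.111111), P(Y > 34) = P(X ≤ 3).
  k=0: C(34,0)·0.111111^0·0.888889^34 = 0.018231
  k=1: C(34,1)·0.111111^1·0.888889^33 = 0.077482
  k=2: C(34,2)·0.111111^2·0.888889^32 = 0.159807
  k=3: C(34,3)·0.111111^3·0.888889^31 = 0.213077
P(X ≤ 3) = 0.468598

0.4686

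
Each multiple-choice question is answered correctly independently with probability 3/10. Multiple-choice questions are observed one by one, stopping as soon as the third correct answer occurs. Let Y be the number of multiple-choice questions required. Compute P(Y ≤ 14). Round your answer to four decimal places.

0.8392

Finishing within 14 multiple-choice questions ⇔ at least 3 successes in the first 14. With X ~ Binomial(14, 0.30), P(Y ≤ 14) = 1 − P(X ≤ 2).
  k=0: C(14,0)·0.30^0·0.70^14 = 0.006782
  k=1: C(14,1)·0.30^1·0.70^13 = 0.040693
  k=2: C(14,2)·0.30^2·0.70^12 = 0.113360
1 − 0.160836 = 0.839164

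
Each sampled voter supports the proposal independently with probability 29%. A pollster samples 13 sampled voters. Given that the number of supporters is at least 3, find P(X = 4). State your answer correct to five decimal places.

0.29922

X ~ Binomial(13, 0.29). Want P(X=4 | X≥3) = P(X=4) / P(X≥3).
P(X=4) = C(13,4)·0.29^4·0.71^9 = 0.2318586
P(X≥3) = 1 − 0.0116509 − 0.0618645 − 0.1516116 = 0.7748730
Ratio = 0.2318586 / 0.7748730 = 0.2992214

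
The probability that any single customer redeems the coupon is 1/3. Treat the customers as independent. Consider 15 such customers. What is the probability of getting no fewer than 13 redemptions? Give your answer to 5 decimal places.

X ~ Binomial(15, 0.333333); P(X ≥ 13) = Σ C(15,k) p^k (1−p)^(15−k) over k:
  k=13: C(15,13)·0.333333^13·0.666667^2 = 0.0000293
  k=14: C(15,14)·0.333333^14·0.666667^1 = 0.0000021
  k=15: C(15,15)·0.333333^15·0.666667^0 = 0.0000001
Total = 0.0000314

0.00003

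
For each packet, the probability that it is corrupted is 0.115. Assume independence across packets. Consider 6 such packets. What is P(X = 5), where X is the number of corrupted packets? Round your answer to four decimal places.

X ~ Binomial(n=6, p=0.115).
P(X=5) = C(6,5) · p^5 · (1−p)^1
= 6 · 2.0114e-05 · 0.885 = 0.000107

0.0001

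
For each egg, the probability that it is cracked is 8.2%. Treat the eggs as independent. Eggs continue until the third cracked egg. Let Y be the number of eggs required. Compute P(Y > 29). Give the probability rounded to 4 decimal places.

0.5713

Needing more than 29 eggs ⇔ fewer than 3 successes in the first 29. With X ~ Binomial(29, 0.082), P(Y > 29) = P(X ≤ 2).
  k=0: C(29,0)·0.082^0·0.918^29 = 0.083645
  k=1: C(29,1)·0.082^1·0.918^28 = 0.216674
  k=2: C(29,2)·0.082^2·0.918^27 = 0.270961
P(X ≤ 2) = 0.571279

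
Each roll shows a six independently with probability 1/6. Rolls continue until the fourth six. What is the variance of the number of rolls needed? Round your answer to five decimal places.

Y = total rolls until the fourth success; negative binomial with r=4, p=0.166667.
Var(Y) = r(1−p)/p² = 4·0.833333 / 0.166667² = 120.0000000

120.00000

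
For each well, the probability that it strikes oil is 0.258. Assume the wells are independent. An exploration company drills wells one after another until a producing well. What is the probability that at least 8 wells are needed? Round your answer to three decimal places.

Y = number of wells to the first success; geometric, p = 0.258.
P(Y > 7) = P(first 7 all fail) = (1−p)^7 = 0.12383

0.124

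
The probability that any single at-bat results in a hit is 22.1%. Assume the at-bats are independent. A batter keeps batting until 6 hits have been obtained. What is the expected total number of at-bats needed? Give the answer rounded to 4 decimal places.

Y = total at-bats until the sixth success; negative binomial with r=6, p=0.221.
E[Y] = r / p = 6 / 0.221 = 27.149321

27.1493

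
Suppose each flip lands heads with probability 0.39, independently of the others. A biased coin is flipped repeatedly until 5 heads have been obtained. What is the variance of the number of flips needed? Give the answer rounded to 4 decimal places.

20.0526

Y = total flips until the fifth success; negative binomial with r=5, p=0.39.
Var(Y) = r(1−p)/p² = 5·0.61 / 0.39² = 20.052597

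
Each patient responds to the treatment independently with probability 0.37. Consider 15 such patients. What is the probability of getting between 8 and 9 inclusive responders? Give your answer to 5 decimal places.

0.12970

X ~ Binomial(15, 0.37); P(8 ≤ X ≤ 9) = Σ C(15,k) p^k (1−p)^(15−k) over k:
  k=8: C(15,8)·0.37^8·0.63^7 = 0.0890320
  k=9: C(15,9)·0.37^9·0.63^6 = 0.0406689
Total = 0.1297010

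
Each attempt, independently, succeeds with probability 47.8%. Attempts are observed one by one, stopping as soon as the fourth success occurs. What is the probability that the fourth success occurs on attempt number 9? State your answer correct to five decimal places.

Y = trial on which the fourth success occurs; negative binomial, r=4, p=0.478.
P(Y=9) = C(8,3) · p^4 · (1−p)^5
= 56 · 0.052205 · 0.038757 = 0.1133058

0.11331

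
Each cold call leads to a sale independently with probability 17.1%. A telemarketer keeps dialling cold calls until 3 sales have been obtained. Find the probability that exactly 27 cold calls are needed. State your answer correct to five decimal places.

Y = trial on which the third success occurs; negative binomial, r=3, p=0.171.
P(Y=27) = C(26,2) · p^3 · (1−p)^24
= 325 · 0.0050002 · 0.0111 = 0.0180377

0.01804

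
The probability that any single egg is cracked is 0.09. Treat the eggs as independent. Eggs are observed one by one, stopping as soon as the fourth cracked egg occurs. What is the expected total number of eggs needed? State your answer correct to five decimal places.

Y = total eggs until the fourth success; negative binomial with r=4, p=0.09.
E[Y] = r / p = 4 / 0.09 = 44.4444444

44.44444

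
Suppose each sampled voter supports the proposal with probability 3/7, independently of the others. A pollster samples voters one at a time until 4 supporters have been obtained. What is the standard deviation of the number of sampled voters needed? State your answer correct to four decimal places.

Y = total sampled voters until the fourth success; negative binomial with r=4, p=0.428571.
SD(Y) = √[r(1−p)/p²] = √(12.444444) = 3.527668

3.5277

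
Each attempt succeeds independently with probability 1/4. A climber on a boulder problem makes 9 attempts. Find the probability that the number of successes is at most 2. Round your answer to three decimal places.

0.601

X ~ Binomial(9, 0.25); P(X ≤ 2) = Σ C(9,k) p^k (1−p)^(9−k) over k:
  k=0: C(9,0)·0.25^0·0.75^9 = 0.07508
  k=1: C(9,1)·0.25^1·0.75^8 = 0.22525
  k=2: C(9,2)·0.25^2·0.75^7 = 0.30034
Total = 0.60068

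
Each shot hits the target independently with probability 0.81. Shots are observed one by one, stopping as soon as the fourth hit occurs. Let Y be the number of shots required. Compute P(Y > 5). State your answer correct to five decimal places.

0.24238

Needing more than 5 shots ⇔ fewer than 4 successes in the first 5. With X ~ Binomial(5, 0.81), P(Y > 5) = P(X ≤ 3).
  k=0: C(5,0)·0.81^0·0.19^5 = 0.0002476
  k=1: C(5,1)·0.81^1·0.19^4 = 0.0052780
  k=2: C(5,2)·0.81^2·0.19^3 = 0.0450019
  k=3: C(5,3)·0.81^3·0.19^2 = 0.1918502
P(X ≤ 3) = 0.2423777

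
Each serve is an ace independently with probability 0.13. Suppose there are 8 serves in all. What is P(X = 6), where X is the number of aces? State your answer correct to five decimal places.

0.00010

X ~ Binomial(n=8, p=0.13).
P(X=6) = C(8,6) · p^6 · (1−p)^2
= 28 · 4.8268e-06 · 0.7569 = 0.0001023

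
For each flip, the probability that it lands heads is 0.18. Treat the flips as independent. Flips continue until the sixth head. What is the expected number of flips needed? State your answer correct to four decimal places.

33.3333

Y = total flips until the sixth success; negative binomial with r=6, p=0.18.
E[Y] = r / p = 6 / 0.18 = 33.333333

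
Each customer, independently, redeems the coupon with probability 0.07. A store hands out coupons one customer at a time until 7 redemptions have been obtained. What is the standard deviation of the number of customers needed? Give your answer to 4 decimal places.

36.4496

Y = total customers until the seventh success; negative binomial with r=7, p=0.07.
SD(Y) = √[r(1−p)/p²] = √(1328.571429) = 36.449574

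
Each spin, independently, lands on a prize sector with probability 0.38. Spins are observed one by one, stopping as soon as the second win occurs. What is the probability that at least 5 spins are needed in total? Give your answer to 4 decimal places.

0.5100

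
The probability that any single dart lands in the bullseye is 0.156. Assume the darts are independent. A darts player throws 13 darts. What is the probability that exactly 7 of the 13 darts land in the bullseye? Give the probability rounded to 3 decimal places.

0.001

X ~ Binomial(n=13, p=0.156).
P(X=7) = C(13,7) · p^7 · (1−p)^6
= 1716 · 2.2484e-06 · 0.36146 = 0.00139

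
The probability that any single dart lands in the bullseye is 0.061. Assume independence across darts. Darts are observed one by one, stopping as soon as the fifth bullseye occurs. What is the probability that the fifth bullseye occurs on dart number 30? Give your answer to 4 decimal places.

0.0042

Y = trial on which the fifth success occurs; negative binomial, r=5, p=0.061.
P(Y=30) = C(29,4) · p^5 · (1−p)^25
= 23751 · 8.446e-07 · 0.20732 = 0.004159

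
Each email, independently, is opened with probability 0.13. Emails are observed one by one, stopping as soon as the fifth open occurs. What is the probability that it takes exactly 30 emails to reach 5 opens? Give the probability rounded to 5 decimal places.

Y = trial on which the fifth success occurs; negative binomial, r=5, p=0.13.
P(Y=30) = C(29,4) · p^5 · (1−p)^25
= 23751 · 3.7129e-05 · 0.03076 = 0.0271256

0.02713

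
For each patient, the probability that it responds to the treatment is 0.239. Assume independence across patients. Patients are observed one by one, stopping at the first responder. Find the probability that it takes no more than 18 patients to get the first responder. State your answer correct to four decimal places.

0.9927

Y = number of patients to the first success; geometric, p = 0.239.
P(Y ≤ 18) = 1 − (1−p)^18 = 1 − 0.007327 = 0.992673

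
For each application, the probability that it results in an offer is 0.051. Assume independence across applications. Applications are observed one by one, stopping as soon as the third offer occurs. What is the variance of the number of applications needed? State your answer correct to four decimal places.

1094.5790

Y = total applications until the third success; negative binomial with r=3, p=0.051.
Var(Y) = r(1−p)/p² = 3·0.949 / 0.051² = 1094.579008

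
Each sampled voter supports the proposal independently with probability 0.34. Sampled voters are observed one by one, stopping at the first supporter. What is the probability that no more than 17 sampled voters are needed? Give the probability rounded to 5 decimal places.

0.99914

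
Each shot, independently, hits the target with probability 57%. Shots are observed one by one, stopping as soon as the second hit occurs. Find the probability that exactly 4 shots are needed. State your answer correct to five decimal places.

0.18022

Y = trial on which the second success occurs; negative binomial, r=2, p=0.57.
P(Y=4) = C(3,1) · p^2 · (1−p)^2
= 3 · 0.3249 · 0.1849 = 0.1802220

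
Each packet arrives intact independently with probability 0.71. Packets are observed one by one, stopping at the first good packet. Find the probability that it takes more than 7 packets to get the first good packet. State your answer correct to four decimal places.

0.0002

Y = number of packets to the first success; geometric, p = 0.71.
P(Y > 7) = P(first 7 all fail) = (1−p)^7 = 0.000172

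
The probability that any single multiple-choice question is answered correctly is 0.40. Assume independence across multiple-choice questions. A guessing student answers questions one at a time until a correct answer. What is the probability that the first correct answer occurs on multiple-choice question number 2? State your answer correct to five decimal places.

0.24000

Geometric (trials to first success), p = 0.40.
P(Y = 2) = (1−p)^1 · p = 0.6 · 0.40 = 0.2400000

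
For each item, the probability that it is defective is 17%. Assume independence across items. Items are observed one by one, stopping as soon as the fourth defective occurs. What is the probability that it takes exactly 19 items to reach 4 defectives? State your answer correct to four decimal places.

0.0417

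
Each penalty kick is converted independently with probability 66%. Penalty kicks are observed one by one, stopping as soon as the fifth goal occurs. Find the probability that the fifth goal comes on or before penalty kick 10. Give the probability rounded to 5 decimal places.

0.91640

Finishing within 10 penalty kicks ⇔ at least 5 successes in the first 10. With X ~ Binomial(10, 0.66), P(Y ≤ 10) = 1 − P(X ≤ 4).
  k=0: C(10,0)·0.66^0·0.34^10 = 0.0000206
  k=1: C(10,1)·0.66^1·0.34^9 = 0.0004007
  k=2: C(10,2)·0.66^2·0.34^8 = 0.0035005
  k=3: C(10,3)·0.66^3·0.34^7 = 0.0181203
  k=4: C(10,4)·0.66^4·0.34^6 = 0.0615557
1 − 0.0835979 = 0.9164021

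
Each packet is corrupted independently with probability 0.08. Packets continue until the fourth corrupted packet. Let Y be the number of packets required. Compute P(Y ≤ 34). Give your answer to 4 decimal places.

0.2875

Finishing within 34 packets ⇔ at least 4 successes in the first 34. With X ~ Binomial(34, 0.08), P(Y ≤ 34) = 1 − P(X ≤ 3).
  k=0: C(34,0)·0.08^0·0.92^34 = 0.058720
  k=1: C(34,1)·0.08^1·0.92^33 = 0.173607
  k=2: C(34,2)·0.08^2·0.92^32 = 0.249088
  k=3: C(34,3)·0.08^3·0.92^31 = 0.231038
1 − 0.712454 = 0.287546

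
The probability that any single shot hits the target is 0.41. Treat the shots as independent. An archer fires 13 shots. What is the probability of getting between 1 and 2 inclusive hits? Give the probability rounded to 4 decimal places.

X ~ Binomial(13, 0.41); P(1 ≤ X ≤ 2) = Σ C(13,k) p^k (1−p)^(13−k) over k:
  k=1: C(13,1)·0.41^1·0.59^12 = 0.009483
  k=2: C(13,2)·0.41^2·0.59^11 = 0.039540
Total = 0.049023

0.0490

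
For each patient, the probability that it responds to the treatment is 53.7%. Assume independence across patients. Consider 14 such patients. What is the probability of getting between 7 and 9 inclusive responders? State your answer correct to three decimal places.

0.564

X ~ Binomial(14, 0.537); P(7 ≤ X ≤ 9) = Σ C(14,k) p^k (1−p)^(14−k) over k:
  k=7: C(14,7)·0.537^7·0.463^7 = 0.20157
  k=8: C(14,8)·0.537^8·0.463^6 = 0.20457
  k=9: C(14,9)·0.537^9·0.463^5 = 0.15817
Total = 0.56432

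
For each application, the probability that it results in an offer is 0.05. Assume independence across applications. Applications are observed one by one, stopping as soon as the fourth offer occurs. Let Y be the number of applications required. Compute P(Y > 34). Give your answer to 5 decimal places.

0.91187

Needing more than 34 applications ⇔ fewer than 4 successes in the first 34. With X ~ Binomial(34, 0.05), P(Y > 34) = P(X ≤ 3).
  k=0: C(34,0)·0.05^0·0.95^34 = 0.1748246
  k=1: C(34,1)·0.05^1·0.95^33 = 0.3128440
  k=2: C(34,2)·0.05^2·0.95^32 = 0.2716804
  k=3: C(34,3)·0.05^3·0.95^31 = 0.1525223
P(X ≤ 3) = 0.9118713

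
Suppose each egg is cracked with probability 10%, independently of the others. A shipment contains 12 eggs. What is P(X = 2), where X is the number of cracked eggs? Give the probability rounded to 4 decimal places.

0.2301

X ~ Binomial(n=12, p=0.10).
P(X=2) = C(12,2) · p^2 · (1−p)^10
= 66 · 0.01 · 0.34868 = 0.230128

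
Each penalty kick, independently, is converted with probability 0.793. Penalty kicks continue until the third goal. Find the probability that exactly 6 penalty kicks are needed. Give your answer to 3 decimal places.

Y = trial on which the third success occurs; negative binomial, r=3, p=0.793.
P(Y=6) = C(5,2) · p^3 · (1−p)^3
= 10 · 0.49868 · 0.0088697 = 0.04423

0.044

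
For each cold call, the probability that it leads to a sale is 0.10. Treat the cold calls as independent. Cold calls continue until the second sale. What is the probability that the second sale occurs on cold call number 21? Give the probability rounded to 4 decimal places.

0.0270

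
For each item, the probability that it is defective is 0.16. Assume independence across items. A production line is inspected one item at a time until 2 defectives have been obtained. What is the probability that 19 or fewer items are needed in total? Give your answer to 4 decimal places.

0.8318

Finishing within 19 items ⇔ at least 2 successes in the first 19. With X ~ Binomial(19, 0.16), P(Y ≤ 19) = 1 − P(X ≤ 1).
  k=0: C(19,0)·0.16^0·0.84^19 = 0.036417
  k=1: C(19,1)·0.16^1·0.84^18 = 0.131796
1 − 0.168213 = 0.831787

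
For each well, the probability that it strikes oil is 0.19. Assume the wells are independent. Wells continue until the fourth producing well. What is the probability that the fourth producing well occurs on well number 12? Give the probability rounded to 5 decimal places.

Y = trial on which the fourth success occurs; negative binomial, r=4, p=0.19.
P(Y=12) = C(11,3) · p^4 · (1−p)^8
= 165 · 0.0013032 · 0.1853 = 0.0398454

0.03985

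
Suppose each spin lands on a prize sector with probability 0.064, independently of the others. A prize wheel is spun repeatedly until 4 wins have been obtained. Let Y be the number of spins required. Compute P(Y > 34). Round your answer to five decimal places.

0.82953

Needing more than 34 spins ⇔ fewer than 4 successes in the first 34. With X ~ Binomial(34, 0.064), P(Y > 34) = P(X ≤ 3).
  k=0: C(34,0)·0.064^0·0.936^34 = 0.1055307
  k=1: C(34,1)·0.064^1·0.936^33 = 0.2453363
  k=2: C(34,2)·0.064^2·0.936^32 = 0.2767897
  k=3: C(34,3)·0.064^3·0.936^31 = 0.2018751
P(X ≤ 3) = 0.8295319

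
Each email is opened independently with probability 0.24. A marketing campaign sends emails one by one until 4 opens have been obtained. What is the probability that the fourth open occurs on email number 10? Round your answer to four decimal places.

0.0537

Y = trial on which the fourth success occurs; negative binomial, r=4, p=0.24.
P(Y=10) = C(9,3) · p^4 · (1−p)^6
= 84 · 0.0033178 · 0.1927 = 0.053704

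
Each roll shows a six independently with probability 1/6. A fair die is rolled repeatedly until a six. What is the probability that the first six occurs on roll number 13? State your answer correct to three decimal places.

0.019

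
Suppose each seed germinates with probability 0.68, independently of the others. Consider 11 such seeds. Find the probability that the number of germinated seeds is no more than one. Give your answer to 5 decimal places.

0.00009

X ~ Binomial(11, 0.68); P(X ≤ 1) = Σ C(11,k) p^k (1−p)^(11−k) over k:
  k=0: C(11,0)·0.68^0·0.32^11 = 0.0000036
  k=1: C(11,1)·0.68^1·0.32^10 = 0.0000842
Total = 0.0000878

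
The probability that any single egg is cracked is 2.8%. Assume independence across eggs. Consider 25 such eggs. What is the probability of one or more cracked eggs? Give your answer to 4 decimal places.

0.5083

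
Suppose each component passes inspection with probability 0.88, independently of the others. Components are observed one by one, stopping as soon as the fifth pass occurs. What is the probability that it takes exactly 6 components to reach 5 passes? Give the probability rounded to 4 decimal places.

Y = trial on which the fifth success occurs; negative binomial, r=5, p=0.88.
P(Y=6) = C(5,4) · p^5 · (1−p)^1
= 5 · 0.52773 · 0.12 = 0.316639

0.3166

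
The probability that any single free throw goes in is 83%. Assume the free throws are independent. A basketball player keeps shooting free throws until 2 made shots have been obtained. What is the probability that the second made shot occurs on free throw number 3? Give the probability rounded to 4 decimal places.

0.2342

Y = trial on which the second success occurs; negative binomial, r=2, p=0.83.
P(Y=3) = C(2,1) · p^2 · (1−p)^1
= 2 · 0.6889 · 0.17 = 0.234226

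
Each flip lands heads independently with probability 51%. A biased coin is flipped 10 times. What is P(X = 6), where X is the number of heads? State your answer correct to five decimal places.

X ~ Binomial(n=10, p=0.51).
P(X=6) = C(10,6) · p^6 · (1−p)^4
= 210 · 0.017596 · 0.057648 = 0.2130221

0.21302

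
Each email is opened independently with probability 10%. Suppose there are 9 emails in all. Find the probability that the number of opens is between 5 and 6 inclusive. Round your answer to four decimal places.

X ~ Binomial(9, 0.10); P(5 ≤ X ≤ 6) = Σ C(9,k) p^k (1−p)^(9−k) over k:
  k=5: C(9,5)·0.10^5·0.90^4 = 0.000827
  k=6: C(9,6)·0.10^6·0.90^3 = 0.000061
Total = 0.000888

0.0009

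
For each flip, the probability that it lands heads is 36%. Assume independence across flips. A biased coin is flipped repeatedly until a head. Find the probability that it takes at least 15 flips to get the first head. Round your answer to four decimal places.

0.0019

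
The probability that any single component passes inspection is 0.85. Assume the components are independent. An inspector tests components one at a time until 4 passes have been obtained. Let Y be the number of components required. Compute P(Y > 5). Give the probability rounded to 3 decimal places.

0.165

Needing more than 5 components ⇔ fewer than 4 successes in the first 5. With X ~ Binomial(5, 0.85), P(Y > 5) = P(X ≤ 3).
  k=0: C(5,0)·0.85^0·0.15^5 = 0.00008
  k=1: C(5,1)·0.85^1·0.15^4 = 0.00215
  k=2: C(5,2)·0.85^2·0.15^3 = 0.02438
  k=3: C(5,3)·0.85^3·0.15^2 = 0.13818
P(X ≤ 3) = 0.16479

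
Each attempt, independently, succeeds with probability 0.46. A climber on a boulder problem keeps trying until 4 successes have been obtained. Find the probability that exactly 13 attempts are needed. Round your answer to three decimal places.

Y = trial on which the fourth success occurs; negative binomial, r=4, p=0.46.
P(Y=13) = C(12,3) · p^4 · (1−p)^9
= 220 · 0.044775 · 0.0039043 = 0.03846

0.038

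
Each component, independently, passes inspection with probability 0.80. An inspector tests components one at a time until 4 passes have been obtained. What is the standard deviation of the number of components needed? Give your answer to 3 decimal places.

Y = total components until the fourth success; negative binomial with r=4, p=0.80.
SD(Y) = √[r(1−p)/p²] = √(1.25000) = 1.11803

1.118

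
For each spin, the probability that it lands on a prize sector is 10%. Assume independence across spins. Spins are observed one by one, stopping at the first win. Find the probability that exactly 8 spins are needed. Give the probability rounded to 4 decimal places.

0.0478

Geometric (trials to first success), p = 0.10.
P(Y = 8) = (1−p)^7 · p = 0.4783 · 0.10 = 0.047830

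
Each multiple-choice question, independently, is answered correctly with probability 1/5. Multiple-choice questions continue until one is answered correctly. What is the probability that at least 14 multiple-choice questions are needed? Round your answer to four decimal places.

0.0550

Y = number of multiple-choice questions to the first success; geometric, p = 0.20.
P(Y > 13) = P(first 13 all fail) = (1−p)^13 = 0.054976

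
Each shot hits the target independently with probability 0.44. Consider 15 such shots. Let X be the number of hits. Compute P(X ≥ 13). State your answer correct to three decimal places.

X ~ Binomial(15, 0.44); P(X ≥ 13) = Σ C(15,k) p^k (1−p)^(15−k) over k:
  k=13: C(15,13)·0.44^13·0.56^2 = 0.00076
  k=14: C(15,14)·0.44^14·0.56^1 = 0.00009
  k=15: C(15,15)·0.44^15·0.56^0 = 0.00000
Total = 0.00085

0.001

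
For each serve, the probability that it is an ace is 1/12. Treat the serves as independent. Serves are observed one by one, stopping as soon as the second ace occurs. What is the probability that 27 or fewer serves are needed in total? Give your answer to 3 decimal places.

Finishing within 27 serves ⇔ at least 2 successes in the first 27. With X ~ Binomial(27, 0.083333), P(Y ≤ 27) = 1 − P(X ≤ 1).
  k=0: C(27,0)·0.083333^0·0.916667^27 = 0.09544
  k=1: C(27,1)·0.083333^1·0.916667^26 = 0.23425
1 − 0.32969 = 0.67031

0.670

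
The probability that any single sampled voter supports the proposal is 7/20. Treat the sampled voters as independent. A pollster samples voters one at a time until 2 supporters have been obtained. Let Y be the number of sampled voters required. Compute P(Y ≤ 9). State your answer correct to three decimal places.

Finishing within 9 sampled voters ⇔ at least 2 successes in the first 9. With X ~ Binomial(9, 0.35), P(Y ≤ 9) = 1 − P(X ≤ 1).
  k=0: C(9,0)·0.35^0·0.65^9 = 0.02071
  k=1: C(9,1)·0.35^1·0.65^8 = 0.10037
1 − 0.12109 = 0.87891

0.879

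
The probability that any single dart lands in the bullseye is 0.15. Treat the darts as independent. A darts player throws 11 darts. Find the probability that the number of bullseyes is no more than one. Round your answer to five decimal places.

0.49219

X ~ Binomial(11, 0.15); P(X ≤ 1) = Σ C(11,k) p^k (1−p)^(11−k) over k:
  k=0: C(11,0)·0.15^0·0.85^11 = 0.1673432
  k=1: C(11,1)·0.15^1·0.85^10 = 0.3248428
Total = 0.4921860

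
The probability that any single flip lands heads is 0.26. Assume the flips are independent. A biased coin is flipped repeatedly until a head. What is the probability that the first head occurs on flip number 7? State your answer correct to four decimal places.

Geometric (trials to first success), p = 0.26.
P(Y = 7) = (1−p)^6 · p = 0.16421 · 0.26 = 0.042694

0.0427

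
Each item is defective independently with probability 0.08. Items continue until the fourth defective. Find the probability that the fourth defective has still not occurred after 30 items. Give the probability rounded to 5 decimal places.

Needing more than 30 items ⇔ fewer than 4 successes in the first 30. With X ~ Binomial(30, 0.08), P(Y > 30) = P(X ≤ 3).
  k=0: C(30,0)·0.08^0·0.92^30 = 0.0819662
  k=1: C(30,1)·0.08^1·0.92^29 = 0.2138249
  k=2: C(30,2)·0.08^2·0.92^28 = 0.2696053
  k=3: C(30,3)·0.08^3·0.92^27 = 0.2188101
P(X ≤ 3) = 0.7842064

0.78421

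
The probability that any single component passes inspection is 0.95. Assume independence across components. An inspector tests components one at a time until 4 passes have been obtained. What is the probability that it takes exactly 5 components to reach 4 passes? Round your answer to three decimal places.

0.163

Y = trial on which the fourth success occurs; negative binomial, r=4, p=0.95.
P(Y=5) = C(4,3) · p^4 · (1−p)^1
= 4 · 0.81451 · 0.05 = 0.16290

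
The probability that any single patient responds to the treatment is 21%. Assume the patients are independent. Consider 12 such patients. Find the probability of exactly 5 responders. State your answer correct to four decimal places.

0.0621

X ~ Binomial(n=12, p=0.21).
P(X=5) = C(12,5) · p^5 · (1−p)^7
= 792 · 0.00040841 · 0.19204 = 0.062117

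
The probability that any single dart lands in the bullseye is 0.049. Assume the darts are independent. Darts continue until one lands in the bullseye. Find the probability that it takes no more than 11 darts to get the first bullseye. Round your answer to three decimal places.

Y = number of darts to the first success; geometric, p = 0.049.
P(Y ≤ 11) = 1 − (1−p)^11 = 1 − 0.57542 = 0.42458

0.425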